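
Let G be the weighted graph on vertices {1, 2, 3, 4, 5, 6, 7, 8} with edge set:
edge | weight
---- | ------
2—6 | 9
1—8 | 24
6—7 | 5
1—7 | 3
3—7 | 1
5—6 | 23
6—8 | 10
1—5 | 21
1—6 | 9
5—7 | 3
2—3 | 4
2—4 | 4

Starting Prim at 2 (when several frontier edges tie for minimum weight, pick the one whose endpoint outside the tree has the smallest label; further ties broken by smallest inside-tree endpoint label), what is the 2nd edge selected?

Grow the tree from 2 using Prim:
Step 1: cheapest edge leaving the tree is 2—3 (4); add 3.
Step 2: cheapest edge leaving the tree is 3—7 (1); add 7.
Step 3: cheapest edge leaving the tree is 1—7 (3); add 1.
Step 4: cheapest edge leaving the tree is 5—7 (3); add 5.
Step 5: cheapest edge leaving the tree is 2—4 (4); add 4.
Step 6: cheapest edge leaving the tree is 6—7 (5); add 6.
Step 7: cheapest edge leaving the tree is 6—8 (10); add 8.
The 2nd edge added is 3—7.

3-7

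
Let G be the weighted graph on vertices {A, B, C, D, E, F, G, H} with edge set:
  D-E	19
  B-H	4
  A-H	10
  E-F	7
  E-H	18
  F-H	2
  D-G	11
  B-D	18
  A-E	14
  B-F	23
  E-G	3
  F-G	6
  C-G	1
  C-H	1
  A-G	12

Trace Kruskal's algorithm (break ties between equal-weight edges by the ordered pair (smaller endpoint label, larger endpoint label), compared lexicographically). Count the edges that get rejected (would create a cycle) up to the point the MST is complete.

Kruskal's algorithm — process edges by increasing weight (ties by edge label):
C-G (1): add — endpoints in different components.
C-H (1): add — endpoints in different components.
F-H (2): add — endpoints in different components.
E-G (3): add — endpoints in different components.
B-H (4): add — endpoints in different components.
F-G (6): skip — F and G already connected.
E-F (7): skip — E and F already connected.
A-H (10): add — endpoints in different components.
D-G (11): add — endpoints in different components.
Edges rejected before the tree was complete: 2.

2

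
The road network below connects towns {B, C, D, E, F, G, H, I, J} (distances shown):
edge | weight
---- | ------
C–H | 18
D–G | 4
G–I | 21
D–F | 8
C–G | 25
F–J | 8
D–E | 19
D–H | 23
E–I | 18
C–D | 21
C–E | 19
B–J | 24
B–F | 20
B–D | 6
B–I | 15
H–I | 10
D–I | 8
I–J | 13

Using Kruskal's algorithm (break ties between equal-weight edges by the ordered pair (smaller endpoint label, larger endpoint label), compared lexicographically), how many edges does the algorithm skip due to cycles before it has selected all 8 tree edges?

2

Sort edges by weight, then run Kruskal:
D–G (4): add — endpoints in different components.
B–D (6): add — endpoints in different components.
D–F (8): add — endpoints in different components.
D–I (8): add — endpoints in different components.
F–J (8): add — endpoints in different components.
H–I (10): add — endpoints in different components.
I–J (13): skip — I and J already connected.
B–I (15): skip — B and I already connected.
C–H (18): add — endpoints in different components.
E–I (18): add — endpoints in different components.
Edges rejected before the tree was complete: 2.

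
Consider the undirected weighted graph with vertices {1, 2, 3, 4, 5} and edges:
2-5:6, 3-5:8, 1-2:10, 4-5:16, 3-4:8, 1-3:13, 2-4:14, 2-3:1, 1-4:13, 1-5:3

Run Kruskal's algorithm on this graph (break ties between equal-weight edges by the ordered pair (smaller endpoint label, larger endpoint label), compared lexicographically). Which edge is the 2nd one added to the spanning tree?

Sort edges by weight, then run Kruskal:
2-3 (1): add — endpoints in different components.
1-5 (3): add — endpoints in different components.
2-5 (6): add — endpoints in different components.
3-4 (8): add — endpoints in different components.
The 2nd edge added is 1-5.

1-5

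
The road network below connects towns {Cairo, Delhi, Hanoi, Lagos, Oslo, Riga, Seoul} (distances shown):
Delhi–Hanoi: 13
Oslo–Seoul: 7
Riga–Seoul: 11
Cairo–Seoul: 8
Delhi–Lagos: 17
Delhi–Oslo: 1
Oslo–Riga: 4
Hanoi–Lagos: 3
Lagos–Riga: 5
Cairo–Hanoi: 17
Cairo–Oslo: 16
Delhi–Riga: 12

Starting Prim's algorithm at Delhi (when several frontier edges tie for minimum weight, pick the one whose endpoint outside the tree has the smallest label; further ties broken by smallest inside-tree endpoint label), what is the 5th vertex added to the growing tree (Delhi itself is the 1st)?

Grow the tree from Delhi using Prim:
Step 1: cheapest edge leaving the tree is Delhi–Oslo (1); add Oslo.
Step 2: cheapest edge leaving the tree is Oslo–Riga (4); add Riga.
Step 3: cheapest edge leaving the tree is Lagos–Riga (5); add Lagos.
Step 4: cheapest edge leaving the tree is Hanoi–Lagos (3); add Hanoi.
Step 5: cheapest edge leaving the tree is Oslo–Seoul (7); add Seoul.
Step 6: cheapest edge leaving the tree is Cairo–Seoul (8); add Cairo.
Vertex order: Delhi, Oslo, Riga, Lagos, Hanoi, Seoul, Cairo. The 5th vertex is Hanoi.

Hanoi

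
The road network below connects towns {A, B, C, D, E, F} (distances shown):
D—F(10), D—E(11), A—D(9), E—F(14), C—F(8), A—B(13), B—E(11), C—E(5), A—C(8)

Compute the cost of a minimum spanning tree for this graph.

41

Kruskal: consider edges lightest-first.
C—E (5): add — endpoints in different components.
A—C (8): add — endpoints in different components.
C—F (8): add — endpoints in different components.
A—D (9): add — endpoints in different components.
D—F (10): skip — D and F already connected.
B—E (11): add — endpoints in different components.
MST edges: C—E, A—C, C—F, A—D, B—E; total weight 5+8+8+9+11 = 41.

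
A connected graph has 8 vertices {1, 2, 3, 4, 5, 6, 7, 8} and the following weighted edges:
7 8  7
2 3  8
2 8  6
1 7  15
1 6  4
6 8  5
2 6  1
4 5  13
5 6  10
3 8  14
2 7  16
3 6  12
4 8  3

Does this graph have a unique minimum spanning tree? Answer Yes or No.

Kruskal: consider edges lightest-first.
2 6 (1): add — endpoints in different components.
4 8 (3): add — endpoints in different components.
1 6 (4): add — endpoints in different components.
6 8 (5): add — endpoints in different components.
2 8 (6): skip — 2 and 8 already connected.
7 8 (7): add — endpoints in different components.
2 3 (8): add — endpoints in different components.
5 6 (10): add — endpoints in different components.
Every non-tree edge has weight strictly greater than the heaviest edge on the tree path between its endpoints, so the MST is unique.

Yes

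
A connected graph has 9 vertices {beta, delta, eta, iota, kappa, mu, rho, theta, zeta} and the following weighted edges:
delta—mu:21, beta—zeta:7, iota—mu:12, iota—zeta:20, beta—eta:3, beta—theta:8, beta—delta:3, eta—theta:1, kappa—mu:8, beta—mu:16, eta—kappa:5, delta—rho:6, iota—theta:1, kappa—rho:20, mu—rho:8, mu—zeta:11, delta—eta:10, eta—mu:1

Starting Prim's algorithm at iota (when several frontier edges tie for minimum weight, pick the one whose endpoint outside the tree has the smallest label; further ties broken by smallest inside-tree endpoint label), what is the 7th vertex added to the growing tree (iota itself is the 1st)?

kappa

Grow the tree from iota using Prim:
Step 1: cheapest edge leaving the tree is iota—theta (1); add theta.
Step 2: cheapest edge leaving the tree is eta—theta (1); add eta.
Step 3: cheapest edge leaving the tree is eta—mu (1); add mu.
Step 4: cheapest edge leaving the tree is beta—eta (3); add beta.
Step 5: cheapest edge leaving the tree is beta—delta (3); add delta.
Step 6: cheapest edge leaving the tree is eta—kappa (5); add kappa.
Step 7: cheapest edge leaving the tree is delta—rho (6); add rho.
Step 8: cheapest edge leaving the tree is beta—zeta (7); add zeta.
Vertex order: iota, theta, eta, mu, beta, delta, kappa, rho, zeta. The 7th vertex is kappa.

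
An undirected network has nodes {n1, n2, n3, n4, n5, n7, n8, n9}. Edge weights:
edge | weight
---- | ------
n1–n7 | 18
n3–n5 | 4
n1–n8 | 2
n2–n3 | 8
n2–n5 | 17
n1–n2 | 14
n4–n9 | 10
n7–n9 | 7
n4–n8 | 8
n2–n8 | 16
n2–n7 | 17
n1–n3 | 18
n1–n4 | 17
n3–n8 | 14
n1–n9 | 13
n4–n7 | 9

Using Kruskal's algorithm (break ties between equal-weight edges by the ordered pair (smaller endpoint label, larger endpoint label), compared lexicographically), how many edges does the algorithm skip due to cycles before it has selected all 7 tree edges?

2

Kruskal: consider edges lightest-first.
n1–n8 (2): add — endpoints in different components.
n3–n5 (4): add — endpoints in different components.
n7–n9 (7): add — endpoints in different components.
n2–n3 (8): add — endpoints in different components.
n4–n8 (8): add — endpoints in different components.
n4–n7 (9): add — endpoints in different components.
n4–n9 (10): skip — n9 and n4 already connected.
n1–n9 (13): skip — n1 and n9 already connected.
n1–n2 (14): add — endpoints in different components.
Edges rejected before the tree was complete: 2.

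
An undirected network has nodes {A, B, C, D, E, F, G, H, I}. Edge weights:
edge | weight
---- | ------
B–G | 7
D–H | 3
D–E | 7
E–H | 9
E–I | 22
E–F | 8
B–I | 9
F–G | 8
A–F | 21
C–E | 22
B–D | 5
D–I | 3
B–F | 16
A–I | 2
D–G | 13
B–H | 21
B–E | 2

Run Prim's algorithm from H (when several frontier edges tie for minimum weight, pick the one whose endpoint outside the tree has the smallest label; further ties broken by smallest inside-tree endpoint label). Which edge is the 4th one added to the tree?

B-D

Prim's algorithm from H:
Step 1: cheapest edge leaving the tree is D–H (3); add D.
Step 2: cheapest edge leaving the tree is D–I (3); add I.
Step 3: cheapest edge leaving the tree is A–I (2); add A.
Step 4: cheapest edge leaving the tree is B–D (5); add B.
Step 5: cheapest edge leaving the tree is B–E (2); add E.
Step 6: cheapest edge leaving the tree is B–G (7); add G.
Step 7: cheapest edge leaving the tree is E–F (8); add F.
Step 8: cheapest edge leaving the tree is C–E (22); add C.
The 4th edge added is B–D.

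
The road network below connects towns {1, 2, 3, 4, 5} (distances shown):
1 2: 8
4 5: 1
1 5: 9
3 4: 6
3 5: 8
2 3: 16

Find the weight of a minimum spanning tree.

24

Kruskal: consider edges lightest-first.
4 5 (1): add — endpoints in different components.
3 4 (6): add — endpoints in different components.
1 2 (8): add — endpoints in different components.
3 5 (8): skip — 3 and 5 already connected.
1 5 (9): add — endpoints in different components.
MST edges: 4 5, 3 4, 1 2, 1 5; total weight 1+6+8+9 = 24.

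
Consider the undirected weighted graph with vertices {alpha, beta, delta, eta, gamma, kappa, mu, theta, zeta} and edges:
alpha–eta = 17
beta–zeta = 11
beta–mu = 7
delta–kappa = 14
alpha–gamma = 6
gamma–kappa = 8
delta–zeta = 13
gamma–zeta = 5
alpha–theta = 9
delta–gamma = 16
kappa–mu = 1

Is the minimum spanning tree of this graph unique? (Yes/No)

Yes

Kruskal: consider edges lightest-first.
kappa–mu (1): add — endpoints in different components.
gamma–zeta (5): add — endpoints in different components.
alpha–gamma (6): add — endpoints in different components.
beta–mu (7): add — endpoints in different components.
gamma–kappa (8): add — endpoints in different components.
alpha–theta (9): add — endpoints in different components.
beta–zeta (11): skip — beta and zeta already connected.
delta–zeta (13): add — endpoints in different components.
delta–kappa (14): skip — delta and kappa already connected.
delta–gamma (16): skip — delta and gamma already connected.
alpha–eta (17): add — endpoints in different components.
Every non-tree edge has weight strictly greater than the heaviest edge on the tree path between its endpoints, so the MST is unique.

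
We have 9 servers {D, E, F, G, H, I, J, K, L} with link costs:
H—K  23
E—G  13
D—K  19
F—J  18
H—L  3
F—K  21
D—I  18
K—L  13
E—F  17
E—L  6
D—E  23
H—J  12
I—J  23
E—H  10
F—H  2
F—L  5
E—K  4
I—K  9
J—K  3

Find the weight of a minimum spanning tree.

Kruskal's algorithm — process edges by increasing weight (ties by edge label):
F—H (2): add — endpoints in different components.
H—L (3): add — endpoints in different components.
J—K (3): add — endpoints in different components.
E—K (4): add — endpoints in different components.
F—L (5): skip — F and L already connected.
E—L (6): add — endpoints in different components.
I—K (9): add — endpoints in different components.
E—H (10): skip — E and H already connected.
H—J (12): skip — H and J already connected.
E—G (13): add — endpoints in different components.
K—L (13): skip — K and L already connected.
E—F (17): skip — E and F already connected.
D—I (18): add — endpoints in different components.
MST edges: F—H, H—L, J—K, E—K, E—L, I—K, E—G, D—I; total weight 2+3+3+4+6+9+13+18 = 58.

58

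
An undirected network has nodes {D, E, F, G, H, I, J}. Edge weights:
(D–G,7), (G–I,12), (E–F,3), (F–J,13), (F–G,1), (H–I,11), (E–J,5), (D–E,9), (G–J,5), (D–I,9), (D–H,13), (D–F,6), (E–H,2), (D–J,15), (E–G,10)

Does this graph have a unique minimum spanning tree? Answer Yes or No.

Kruskal's algorithm — process edges by increasing weight (ties by edge label):
F–G (1): add. Components now {D} {E} {F,G} {H} {I} {J}
E–H (2): add. Components now {D} {E,H} {F,G} {I} {J}
E–F (3): add. Components now {D} {E,F,G,H} {I} {J}
E–J (5): add. Components now {D} {E,F,G,H,J} {I}
G–J (5): skip — G and J already connected.
D–F (6): add. Components now {D,E,F,G,H,J} {I}
D–G (7): skip — D and G already connected.
D–E (9): skip — D and E already connected.
D–I (9): add. Components now {D,E,F,G,H,I,J}
Non-tree edge G–J has weight 5, equal to the heaviest edge on its tree cycle — swapping gives another MST of the same weight. Not unique.

No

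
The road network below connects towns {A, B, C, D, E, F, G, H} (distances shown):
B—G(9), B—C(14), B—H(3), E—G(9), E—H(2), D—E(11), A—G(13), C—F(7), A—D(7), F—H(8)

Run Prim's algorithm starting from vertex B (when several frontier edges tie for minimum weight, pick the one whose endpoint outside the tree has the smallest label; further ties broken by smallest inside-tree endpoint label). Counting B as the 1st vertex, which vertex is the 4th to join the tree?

F

Grow the tree from B using Prim:
Step 1: frontier [B—H 3, B—G 9, B—C 14] → take B—H (3); add H.
Step 2: frontier [B—G 9, B—C 14, E—H 2, F—H 8] → take E—H (2); add E.
Step 3: frontier [B—G 9, B—C 14, E—G 9, D—E 11, F—H 8] → take F—H (8); add F.
Step 4: frontier [B—G 9, B—C 14, E—G 9, D—E 11, C—F 7] → take C—F (7); add C.
Step 5: frontier [B—G 9, E—G 9, D—E 11] → take B—G (9); add G.
Step 6: frontier [D—E 11, A—G 13] → take D—E (11); add D.
Step 7: frontier [A—D 7, A—G 13] → take A—D (7); add A.
Vertex order: B, H, E, F, C, G, D, A. The 4th vertex is F.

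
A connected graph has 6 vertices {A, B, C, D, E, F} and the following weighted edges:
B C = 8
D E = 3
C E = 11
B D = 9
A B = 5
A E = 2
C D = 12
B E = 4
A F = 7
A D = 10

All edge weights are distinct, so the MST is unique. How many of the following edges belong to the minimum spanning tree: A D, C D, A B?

0

Sort edges by weight, then run Kruskal:
A E (2): add — endpoints in different components.
D E (3): add — endpoints in different components.
B E (4): add — endpoints in different components.
A B (5): skip — A and B already connected.
A F (7): add — endpoints in different components.
B C (8): add — endpoints in different components.
MST edge set: {A E, D E, B E, A F, B C}.
Of the listed edges, {} are in the MST → 0.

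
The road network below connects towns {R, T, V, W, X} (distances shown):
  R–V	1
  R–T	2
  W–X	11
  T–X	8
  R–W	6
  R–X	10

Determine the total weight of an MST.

Sort edges by weight, then run Kruskal:
R–V (1): add — endpoints in different components.
R–T (2): add — endpoints in different components.
R–W (6): add — endpoints in different components.
T–X (8): add — endpoints in different components.
MST edges: R–V, R–T, R–W, T–X; total weight 1+2+6+8 = 17.

17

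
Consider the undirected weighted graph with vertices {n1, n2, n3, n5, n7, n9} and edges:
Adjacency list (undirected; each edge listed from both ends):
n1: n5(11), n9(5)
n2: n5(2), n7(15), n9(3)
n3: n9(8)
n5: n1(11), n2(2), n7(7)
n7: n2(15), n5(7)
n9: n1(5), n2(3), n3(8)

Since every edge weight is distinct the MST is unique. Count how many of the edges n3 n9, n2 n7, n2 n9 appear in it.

Kruskal's algorithm — process edges by increasing weight (ties by edge label):
n2 n5 (2): add — endpoints in different components.
n2 n9 (3): add — endpoints in different components.
n1 n9 (5): add — endpoints in different components.
n5 n7 (7): add — endpoints in different components.
n3 n9 (8): add — endpoints in different components.
MST edge set: {n2 n5, n2 n9, n1 n9, n5 n7, n3 n9}.
Of the listed edges, {n3 n9, n2 n9} are in the MST → 2.

2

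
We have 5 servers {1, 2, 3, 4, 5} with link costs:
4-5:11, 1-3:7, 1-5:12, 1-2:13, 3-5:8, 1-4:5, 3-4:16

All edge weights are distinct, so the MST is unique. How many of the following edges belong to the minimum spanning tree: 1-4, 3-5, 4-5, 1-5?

Kruskal's algorithm — process edges by increasing weight (ties by edge label):
1-4 (5): add — endpoints in different components.
1-3 (7): add — endpoints in different components.
3-5 (8): add — endpoints in different components.
4-5 (11): skip — 4 and 5 already connected.
1-5 (12): skip — 1 and 5 already connected.
1-2 (13): add — endpoints in different components.
MST edge set: {1-4, 1-3, 3-5, 1-2}.
Of the listed edges, {1-4, 3-5} are in the MST → 2.

2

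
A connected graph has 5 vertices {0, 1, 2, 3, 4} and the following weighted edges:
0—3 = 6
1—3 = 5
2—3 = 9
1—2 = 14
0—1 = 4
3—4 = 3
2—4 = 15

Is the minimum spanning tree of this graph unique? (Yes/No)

Kruskal: consider edges lightest-first.
3—4 (3): add. Components now {0} {1} {2} {3,4}
0—1 (4): add. Components now {0,1} {2} {3,4}
1—3 (5): add. Components now {0,1,3,4} {2}
0—3 (6): skip — 0 and 3 already connected.
2—3 (9): add. Components now {0,1,2,3,4}
Every non-tree edge has weight strictly greater than the heaviest edge on the tree path between its endpoints, so the MST is unique.

Yes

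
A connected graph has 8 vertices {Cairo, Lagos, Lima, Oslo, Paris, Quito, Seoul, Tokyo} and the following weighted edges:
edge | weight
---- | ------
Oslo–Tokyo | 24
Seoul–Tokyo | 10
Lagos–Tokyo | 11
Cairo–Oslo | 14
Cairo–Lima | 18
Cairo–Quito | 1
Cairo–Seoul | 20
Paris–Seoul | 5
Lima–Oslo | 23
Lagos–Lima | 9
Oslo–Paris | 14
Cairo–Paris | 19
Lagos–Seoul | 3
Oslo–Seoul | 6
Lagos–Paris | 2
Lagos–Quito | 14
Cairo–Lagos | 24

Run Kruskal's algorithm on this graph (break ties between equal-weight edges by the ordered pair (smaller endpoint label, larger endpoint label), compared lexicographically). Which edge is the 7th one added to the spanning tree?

Cairo-Oslo

Sort edges by weight, then run Kruskal:
Cairo–Quito (1): add — endpoints in different components.
Lagos–Paris (2): add — endpoints in different components.
Lagos–Seoul (3): add — endpoints in different components.
Paris–Seoul (5): skip — Paris and Seoul already connected.
Oslo–Seoul (6): add — endpoints in different components.
Lagos–Lima (9): add — endpoints in different components.
Seoul–Tokyo (10): add — endpoints in different components.
Lagos–Tokyo (11): skip — Lagos and Tokyo already connected.
Cairo–Oslo (14): add — endpoints in different components.
The 7th edge added is Cairo–Oslo.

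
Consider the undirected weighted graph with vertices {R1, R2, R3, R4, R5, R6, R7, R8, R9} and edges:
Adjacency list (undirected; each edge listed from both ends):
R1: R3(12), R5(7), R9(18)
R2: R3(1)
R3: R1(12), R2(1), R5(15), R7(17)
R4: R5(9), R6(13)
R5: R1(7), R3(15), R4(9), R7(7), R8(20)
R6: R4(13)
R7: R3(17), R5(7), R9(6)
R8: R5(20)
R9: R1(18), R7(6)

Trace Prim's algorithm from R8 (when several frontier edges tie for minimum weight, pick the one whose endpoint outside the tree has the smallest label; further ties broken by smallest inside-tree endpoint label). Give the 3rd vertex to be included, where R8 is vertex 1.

R1

Grow the tree from R8 using Prim:
Step 1: frontier [R5-R8 20] → take R5-R8 (20); add R5.
Step 2: frontier [R1-R5 7, R5-R7 7, R4-R5 9, R3-R5 15] → take R1-R5 (7); add R1.
Step 3: frontier [R1-R3 12, R1-R9 18, R5-R7 7, R4-R5 9, R3-R5 15] → take R5-R7 (7); add R7.
Step 4: frontier [R1-R3 12, R1-R9 18, R4-R5 9, R3-R5 15, R7-R9 6, R3-R7 17] → take R7-R9 (6); add R9.
Step 5: frontier [R1-R3 12, R4-R5 9, R3-R5 15, R3-R7 17] → take R4-R5 (9); add R4.
Step 6: frontier [R1-R3 12, R4-R6 13, R3-R5 15, R3-R7 17] → take R1-R3 (12); add R3.
Step 7: frontier [R2-R3 1, R4-R6 13] → take R2-R3 (1); add R2.
Step 8: frontier [R4-R6 13] → take R4-R6 (13); add R6.
Vertex order: R8, R5, R1, R7, R9, R4, R3, R2, R6. The 3rd vertex is R1.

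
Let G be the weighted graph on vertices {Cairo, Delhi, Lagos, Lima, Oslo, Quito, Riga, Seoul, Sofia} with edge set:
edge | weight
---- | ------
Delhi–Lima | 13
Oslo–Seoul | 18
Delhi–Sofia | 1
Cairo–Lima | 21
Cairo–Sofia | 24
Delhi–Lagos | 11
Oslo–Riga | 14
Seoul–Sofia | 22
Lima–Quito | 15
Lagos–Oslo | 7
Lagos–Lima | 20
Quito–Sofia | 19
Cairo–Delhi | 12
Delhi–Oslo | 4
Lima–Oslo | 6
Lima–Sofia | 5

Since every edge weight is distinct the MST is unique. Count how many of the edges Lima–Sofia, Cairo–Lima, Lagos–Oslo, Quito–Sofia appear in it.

2

Kruskal: consider edges lightest-first.
Delhi–Sofia (1): add — endpoints in different components.
Delhi–Oslo (4): add — endpoints in different components.
Lima–Sofia (5): add — endpoints in different components.
Lima–Oslo (6): skip — Oslo and Lima already connected.
Lagos–Oslo (7): add — endpoints in different components.
Delhi–Lagos (11): skip — Delhi and Lagos already connected.
Cairo–Delhi (12): add — endpoints in different components.
Delhi–Lima (13): skip — Delhi and Lima already connected.
Oslo–Riga (14): add — endpoints in different components.
Lima–Quito (15): add — endpoints in different components.
Oslo–Seoul (18): add — endpoints in different components.
MST edge set: {Delhi–Sofia, Delhi–Oslo, Lima–Sofia, Lagos–Oslo, Cairo–Delhi, Oslo–Riga, Lima–Quito, Oslo–Seoul}.
Of the listed edges, {Lima–Sofia, Lagos–Oslo} are in the MST → 2.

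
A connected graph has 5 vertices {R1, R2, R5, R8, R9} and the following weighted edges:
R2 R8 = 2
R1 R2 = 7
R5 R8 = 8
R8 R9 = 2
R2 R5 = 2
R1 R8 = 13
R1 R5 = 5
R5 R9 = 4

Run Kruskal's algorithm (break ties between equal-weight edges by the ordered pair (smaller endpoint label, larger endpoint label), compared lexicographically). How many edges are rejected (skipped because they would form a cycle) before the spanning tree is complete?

Sort edges by weight, then run Kruskal:
R2 R5 (2): add — endpoints in different components.
R2 R8 (2): add — endpoints in different components.
R8 R9 (2): add — endpoints in different components.
R5 R9 (4): skip — R5 and R9 already connected.
R1 R5 (5): add — endpoints in different components.
Edges rejected before the tree was complete: 1.

1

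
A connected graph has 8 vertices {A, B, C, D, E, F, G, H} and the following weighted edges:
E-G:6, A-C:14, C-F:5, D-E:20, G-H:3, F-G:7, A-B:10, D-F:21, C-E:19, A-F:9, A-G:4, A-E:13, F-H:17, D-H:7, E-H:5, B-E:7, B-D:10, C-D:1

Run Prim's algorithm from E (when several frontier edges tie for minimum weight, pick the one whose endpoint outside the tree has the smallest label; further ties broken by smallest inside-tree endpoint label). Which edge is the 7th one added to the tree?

C-F

Prim, starting at E.
Step 1: cheapest edge leaving the tree is E-H (5); add H.
Step 2: cheapest edge leaving the tree is G-H (3); add G.
Step 3: cheapest edge leaving the tree is A-G (4); add A.
Step 4: cheapest edge leaving the tree is B-E (7); add B.
Step 5: cheapest edge leaving the tree is D-H (7); add D.
Step 6: cheapest edge leaving the tree is C-D (1); add C.
Step 7: cheapest edge leaving the tree is C-F (5); add F.
The 7th edge added is C-F.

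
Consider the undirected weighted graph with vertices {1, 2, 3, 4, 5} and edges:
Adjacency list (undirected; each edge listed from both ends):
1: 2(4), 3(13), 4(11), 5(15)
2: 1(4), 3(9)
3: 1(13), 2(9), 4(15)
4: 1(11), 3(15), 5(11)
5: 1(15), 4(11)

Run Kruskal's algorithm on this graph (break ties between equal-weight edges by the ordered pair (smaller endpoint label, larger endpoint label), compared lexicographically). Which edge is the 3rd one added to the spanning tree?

Sort edges by weight, then run Kruskal:
1–2 (4): add. Components now {1,2} {3} {4} {5}
2–3 (9): add. Components now {1,2,3} {4} {5}
1–4 (11): add. Components now {1,2,3,4} {5}
4–5 (11): add. Components now {1,2,3,4,5}
The 3rd edge added is 1–4.

1-4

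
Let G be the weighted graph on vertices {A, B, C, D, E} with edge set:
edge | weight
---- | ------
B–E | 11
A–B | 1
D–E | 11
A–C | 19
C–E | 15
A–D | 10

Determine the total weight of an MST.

37

Kruskal's algorithm — process edges by increasing weight (ties by edge label):
A–B (1): add — endpoints in different components.
A–D (10): add — endpoints in different components.
B–E (11): add — endpoints in different components.
D–E (11): skip — D and E already connected.
C–E (15): add — endpoints in different components.
MST edges: A–B, A–D, B–E, C–E; total weight 1+10+11+15 = 37.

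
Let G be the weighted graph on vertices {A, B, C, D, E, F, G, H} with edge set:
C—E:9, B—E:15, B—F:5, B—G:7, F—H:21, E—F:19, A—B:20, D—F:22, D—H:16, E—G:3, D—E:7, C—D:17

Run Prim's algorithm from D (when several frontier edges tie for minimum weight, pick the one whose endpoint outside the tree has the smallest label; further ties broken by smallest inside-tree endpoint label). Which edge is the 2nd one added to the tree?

E-G

Prim, starting at D.
Step 1: cheapest edge leaving the tree is D—E (7); add E.
Step 2: cheapest edge leaving the tree is E—G (3); add G.
Step 3: cheapest edge leaving the tree is B—G (7); add B.
Step 4: cheapest edge leaving the tree is B—F (5); add F.
Step 5: cheapest edge leaving the tree is C—E (9); add C.
Step 6: cheapest edge leaving the tree is D—H (16); add H.
Step 7: cheapest edge leaving the tree is A—B (20); add A.
The 2nd edge added is E—G.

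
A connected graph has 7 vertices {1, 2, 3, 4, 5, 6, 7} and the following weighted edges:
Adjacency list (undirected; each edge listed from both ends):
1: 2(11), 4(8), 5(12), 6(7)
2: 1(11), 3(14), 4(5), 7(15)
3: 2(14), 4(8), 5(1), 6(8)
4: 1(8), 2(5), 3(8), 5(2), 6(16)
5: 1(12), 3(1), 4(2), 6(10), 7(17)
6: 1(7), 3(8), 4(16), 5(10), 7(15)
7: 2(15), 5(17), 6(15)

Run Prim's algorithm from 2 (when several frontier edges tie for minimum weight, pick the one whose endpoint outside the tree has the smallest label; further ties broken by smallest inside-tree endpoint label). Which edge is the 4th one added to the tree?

1-4

Prim, starting at 2.
Step 1: cheapest edge leaving the tree is 2—4 (5); add 4.
Step 2: cheapest edge leaving the tree is 4—5 (2); add 5.
Step 3: cheapest edge leaving the tree is 3—5 (1); add 3.
Step 4: cheapest edge leaving the tree is 1—4 (8); add 1.
Step 5: cheapest edge leaving the tree is 1—6 (7); add 6.
Step 6: cheapest edge leaving the tree is 2—7 (15); add 7.
The 4th edge added is 1—4.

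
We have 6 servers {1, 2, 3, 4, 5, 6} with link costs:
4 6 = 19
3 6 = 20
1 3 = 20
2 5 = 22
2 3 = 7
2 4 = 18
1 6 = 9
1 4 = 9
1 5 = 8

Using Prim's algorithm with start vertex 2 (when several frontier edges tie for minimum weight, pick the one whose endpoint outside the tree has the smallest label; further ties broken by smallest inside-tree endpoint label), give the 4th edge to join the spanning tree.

Prim, starting at 2.
Step 1: cheapest edge leaving the tree is 2 3 (7); add 3.
Step 2: cheapest edge leaving the tree is 2 4 (18); add 4.
Step 3: cheapest edge leaving the tree is 1 4 (9); add 1.
Step 4: cheapest edge leaving the tree is 1 5 (8); add 5.
Step 5: cheapest edge leaving the tree is 1 6 (9); add 6.
The 4th edge added is 1 5.

1-5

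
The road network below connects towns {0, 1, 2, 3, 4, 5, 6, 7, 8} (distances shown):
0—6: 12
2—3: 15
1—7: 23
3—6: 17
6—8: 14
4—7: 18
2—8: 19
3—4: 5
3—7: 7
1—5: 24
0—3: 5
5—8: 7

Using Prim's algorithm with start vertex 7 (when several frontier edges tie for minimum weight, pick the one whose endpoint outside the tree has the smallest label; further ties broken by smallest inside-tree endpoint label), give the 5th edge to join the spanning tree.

6-8

Prim, starting at 7.
Step 1: cheapest edge leaving the tree is 3—7 (7); add 3.
Step 2: cheapest edge leaving the tree is 0—3 (5); add 0.
Step 3: cheapest edge leaving the tree is 3—4 (5); add 4.
Step 4: cheapest edge leaving the tree is 0—6 (12); add 6.
Step 5: cheapest edge leaving the tree is 6—8 (14); add 8.
Step 6: cheapest edge leaving the tree is 5—8 (7); add 5.
Step 7: cheapest edge leaving the tree is 2—3 (15); add 2.
Step 8: cheapest edge leaving the tree is 1—7 (23); add 1.
The 5th edge added is 6—8.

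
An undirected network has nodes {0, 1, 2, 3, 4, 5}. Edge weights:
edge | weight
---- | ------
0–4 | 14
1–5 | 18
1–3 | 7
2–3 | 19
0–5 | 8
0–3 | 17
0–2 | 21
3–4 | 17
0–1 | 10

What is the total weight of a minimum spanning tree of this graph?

Sort edges by weight, then run Kruskal:
1–3 (7): add. Components now {0} {1,3} {2} {4} {5}
0–5 (8): add. Components now {0,5} {1,3} {2} {4}
0–1 (10): add. Components now {0,1,3,5} {2} {4}
0–4 (14): add. Components now {0,1,3,4,5} {2}
0–3 (17): skip — 0 and 3 already connected.
3–4 (17): skip — 3 and 4 already connected.
1–5 (18): skip — 1 and 5 already connected.
2–3 (19): add. Components now {0,1,2,3,4,5}
MST edges: 1–3, 0–5, 0–1, 0–4, 2–3; total weight 7+8+10+14+19 = 58.

58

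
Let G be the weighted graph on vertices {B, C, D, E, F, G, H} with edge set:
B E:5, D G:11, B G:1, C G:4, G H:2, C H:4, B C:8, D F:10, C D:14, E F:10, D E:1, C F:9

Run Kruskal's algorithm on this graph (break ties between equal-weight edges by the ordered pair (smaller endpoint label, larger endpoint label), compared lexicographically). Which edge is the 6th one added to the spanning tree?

Kruskal's algorithm — process edges by increasing weight (ties by edge label):
B G (1): add. Components now {B,G} {C} {D} {E} {F} {H}
D E (1): add. Components now {B,G} {C} {D,E} {F} {H}
G H (2): add. Components now {B,G,H} {C} {D,E} {F}
C G (4): add. Components now {B,C,G,H} {D,E} {F}
C H (4): skip — C and H already connected.
B E (5): add. Components now {B,C,D,E,G,H} {F}
B C (8): skip — B and C already connected.
C F (9): add. Components now {B,C,D,E,F,G,H}
The 6th edge added is C F.

C-F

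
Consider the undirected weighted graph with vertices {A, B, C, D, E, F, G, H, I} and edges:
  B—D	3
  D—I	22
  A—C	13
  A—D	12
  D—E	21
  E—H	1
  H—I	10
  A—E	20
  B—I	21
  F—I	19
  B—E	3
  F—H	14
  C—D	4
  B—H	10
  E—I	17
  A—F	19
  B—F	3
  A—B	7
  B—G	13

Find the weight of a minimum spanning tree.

Kruskal's algorithm — process edges by increasing weight (ties by edge label):
E—H (1): add — endpoints in different components.
B—D (3): add — endpoints in different components.
B—E (3): add — endpoints in different components.
B—F (3): add — endpoints in different components.
C—D (4): add — endpoints in different components.
A—B (7): add — endpoints in different components.
B—H (10): skip — B and H already connected.
H—I (10): add — endpoints in different components.
A—D (12): skip — A and D already connected.
A—C (13): skip — A and C already connected.
B—G (13): add — endpoints in different components.
MST edges: E—H, B—D, B—E, B—F, C—D, A—B, H—I, B—G; total weight 1+3+3+3+4+7+10+13 = 44.

44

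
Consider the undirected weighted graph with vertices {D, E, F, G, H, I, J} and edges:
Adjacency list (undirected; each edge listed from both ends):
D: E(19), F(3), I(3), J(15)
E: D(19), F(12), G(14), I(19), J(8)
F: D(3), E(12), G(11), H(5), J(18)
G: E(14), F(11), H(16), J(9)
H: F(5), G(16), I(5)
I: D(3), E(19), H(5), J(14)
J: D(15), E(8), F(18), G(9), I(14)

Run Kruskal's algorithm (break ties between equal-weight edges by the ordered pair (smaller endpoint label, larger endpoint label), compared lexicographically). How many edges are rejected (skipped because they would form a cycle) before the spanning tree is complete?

Kruskal: consider edges lightest-first.
D-F (3): add — endpoints in different components.
D-I (3): add — endpoints in different components.
F-H (5): add — endpoints in different components.
H-I (5): skip — H and I already connected.
E-J (8): add — endpoints in different components.
G-J (9): add — endpoints in different components.
F-G (11): add — endpoints in different components.
Edges rejected before the tree was complete: 1.

1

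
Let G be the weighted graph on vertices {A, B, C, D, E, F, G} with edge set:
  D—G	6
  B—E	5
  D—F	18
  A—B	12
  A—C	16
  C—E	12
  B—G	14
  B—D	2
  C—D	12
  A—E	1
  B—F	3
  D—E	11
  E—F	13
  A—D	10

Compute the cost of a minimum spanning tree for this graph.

29

Kruskal's algorithm — process edges by increasing weight (ties by edge label):
A—E (1): add. Components now {A,E} {B} {C} {D} {F} {G}
B—D (2): add. Components now {A,E} {B,D} {C} {F} {G}
B—F (3): add. Components now {A,E} {B,D,F} {C} {G}
B—E (5): add. Components now {A,B,D,E,F} {C} {G}
D—G (6): add. Components now {A,B,D,E,F,G} {C}
A—D (10): skip — A and D already connected.
D—E (11): skip — D and E already connected.
A—B (12): skip — A and B already connected.
C—D (12): add. Components now {A,B,C,D,E,F,G}
MST edges: A—E, B—D, B—F, B—E, D—G, C—D; total weight 1+2+3+5+6+12 = 29.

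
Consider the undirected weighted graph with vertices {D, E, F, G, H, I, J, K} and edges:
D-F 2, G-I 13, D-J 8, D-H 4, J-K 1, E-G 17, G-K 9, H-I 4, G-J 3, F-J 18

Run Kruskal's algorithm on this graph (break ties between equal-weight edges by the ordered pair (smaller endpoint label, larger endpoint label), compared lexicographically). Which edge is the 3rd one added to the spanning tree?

Kruskal: consider edges lightest-first.
J-K (1): add — endpoints in different components.
D-F (2): add — endpoints in different components.
G-J (3): add — endpoints in different components.
D-H (4): add — endpoints in different components.
H-I (4): add — endpoints in different components.
D-J (8): add — endpoints in different components.
G-K (9): skip — G and K already connected.
G-I (13): skip — G and I already connected.
E-G (17): add — endpoints in different components.
The 3rd edge added is G-J.

G-J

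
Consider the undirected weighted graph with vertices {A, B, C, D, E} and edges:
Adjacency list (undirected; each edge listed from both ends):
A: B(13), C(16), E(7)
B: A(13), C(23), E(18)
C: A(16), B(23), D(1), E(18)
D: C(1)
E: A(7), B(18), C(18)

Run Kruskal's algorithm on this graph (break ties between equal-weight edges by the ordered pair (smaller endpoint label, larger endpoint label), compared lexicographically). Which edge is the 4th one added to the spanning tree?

A-C

Sort edges by weight, then run Kruskal:
C—D (1): add. Components now {A} {B} {C,D} {E}
A—E (7): add. Components now {A,E} {B} {C,D}
A—B (13): add. Components now {A,B,E} {C,D}
A—C (16): add. Components now {A,B,C,D,E}
The 4th edge added is A—C.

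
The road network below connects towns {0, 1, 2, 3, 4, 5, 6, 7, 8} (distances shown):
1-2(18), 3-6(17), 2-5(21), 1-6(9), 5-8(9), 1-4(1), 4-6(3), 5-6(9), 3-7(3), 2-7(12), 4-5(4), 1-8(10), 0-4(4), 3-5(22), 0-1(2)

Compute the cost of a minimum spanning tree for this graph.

Grow the tree from 7 using Prim:
Step 1: cheapest edge leaving the tree is 3-7 (3); add 3.
Step 2: cheapest edge leaving the tree is 2-7 (12); add 2.
Step 3: cheapest edge leaving the tree is 3-6 (17); add 6.
Step 4: cheapest edge leaving the tree is 4-6 (3); add 4.
Step 5: cheapest edge leaving the tree is 1-4 (1); add 1.
Step 6: cheapest edge leaving the tree is 0-1 (2); add 0.
Step 7: cheapest edge leaving the tree is 4-5 (4); add 5.
Step 8: cheapest edge leaving the tree is 5-8 (9); add 8.
MST edges: 3-7, 2-7, 3-6, 4-6, 1-4, 0-1, 4-5, 5-8; total weight 3+12+17+3+1+2+4+9 = 51.

51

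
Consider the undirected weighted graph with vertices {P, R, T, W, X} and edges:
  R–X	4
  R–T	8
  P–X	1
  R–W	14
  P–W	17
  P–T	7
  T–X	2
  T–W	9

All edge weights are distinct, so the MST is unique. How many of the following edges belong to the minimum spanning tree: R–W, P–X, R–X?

2

Kruskal's algorithm — process edges by increasing weight (ties by edge label):
P–X (1): add. Components now {P,X} {W} {T} {R}
T–X (2): add. Components now {P,T,X} {W} {R}
R–X (4): add. Components now {P,R,T,X} {W}
P–T (7): skip — P and T already connected.
R–T (8): skip — T and R already connected.
T–W (9): add. Components now {P,R,T,W,X}
MST edge set: {P–X, T–X, R–X, T–W}.
Of the listed edges, {P–X, R–X} are in the MST → 2.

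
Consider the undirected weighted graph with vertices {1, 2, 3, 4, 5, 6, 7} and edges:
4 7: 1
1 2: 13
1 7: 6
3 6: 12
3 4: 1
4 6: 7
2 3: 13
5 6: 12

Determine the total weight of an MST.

Kruskal's algorithm — process edges by increasing weight (ties by edge label):
3 4 (1): add — endpoints in different components.
4 7 (1): add — endpoints in different components.
1 7 (6): add — endpoints in different components.
4 6 (7): add — endpoints in different components.
3 6 (12): skip — 3 and 6 already connected.
5 6 (12): add — endpoints in different components.
1 2 (13): add — endpoints in different components.
MST edges: 3 4, 4 7, 1 7, 4 6, 5 6, 1 2; total weight 1+1+6+7+12+13 = 40.

40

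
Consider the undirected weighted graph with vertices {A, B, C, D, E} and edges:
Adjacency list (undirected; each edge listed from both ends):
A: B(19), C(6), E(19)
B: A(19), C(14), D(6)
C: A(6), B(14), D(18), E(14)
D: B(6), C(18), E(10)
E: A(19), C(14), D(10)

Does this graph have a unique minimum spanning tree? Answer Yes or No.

No

Kruskal's algorithm — process edges by increasing weight (ties by edge label):
A C (6): add. Components now {A,C} {B} {D} {E}
B D (6): add. Components now {A,C} {B,D} {E}
D E (10): add. Components now {A,C} {B,D,E}
B C (14): add. Components now {A,B,C,D,E}
Non-tree edge C E has weight 14, equal to the heaviest edge on its tree cycle — swapping gives another MST of the same weight. Not unique.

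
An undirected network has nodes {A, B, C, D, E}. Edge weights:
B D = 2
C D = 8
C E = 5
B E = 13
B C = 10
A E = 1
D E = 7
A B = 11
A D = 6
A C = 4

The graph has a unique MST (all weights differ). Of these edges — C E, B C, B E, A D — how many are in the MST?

Sort edges by weight, then run Kruskal:
A E (1): add — endpoints in different components.
B D (2): add — endpoints in different components.
A C (4): add — endpoints in different components.
C E (5): skip — C and E already connected.
A D (6): add — endpoints in different components.
MST edge set: {A E, B D, A C, A D}.
Of the listed edges, {A D} are in the MST → 1.

1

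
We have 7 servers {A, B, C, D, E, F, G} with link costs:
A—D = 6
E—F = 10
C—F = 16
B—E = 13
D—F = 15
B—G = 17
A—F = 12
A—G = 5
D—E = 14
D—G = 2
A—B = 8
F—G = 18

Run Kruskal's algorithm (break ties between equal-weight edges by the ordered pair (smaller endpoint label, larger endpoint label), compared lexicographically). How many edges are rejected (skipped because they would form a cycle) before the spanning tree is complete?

4

Sort edges by weight, then run Kruskal:
D—G (2): add — endpoints in different components.
A—G (5): add — endpoints in different components.
A—D (6): skip — A and D already connected.
A—B (8): add — endpoints in different components.
E—F (10): add — endpoints in different components.
A—F (12): add — endpoints in different components.
B—E (13): skip — B and E already connected.
D—E (14): skip — D and E already connected.
D—F (15): skip — D and F already connected.
C—F (16): add — endpoints in different components.
Edges rejected before the tree was complete: 4.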